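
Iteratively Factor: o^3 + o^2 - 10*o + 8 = (o - 1)*(o^2 + 2*o - 8) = (o - 1)*(o + 4)*(o - 2)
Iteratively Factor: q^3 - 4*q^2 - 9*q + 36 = (q - 3)*(q^2 - q - 12) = (q - 4)*(q - 3)*(q + 3)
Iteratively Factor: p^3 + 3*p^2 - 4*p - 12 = (p + 2)*(p^2 + p - 6) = (p + 2)*(p + 3)*(p - 2)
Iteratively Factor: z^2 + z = (z + 1)*(z)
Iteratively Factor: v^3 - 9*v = (v - 3)*(v^2 + 3*v) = v*(v - 3)*(v + 3)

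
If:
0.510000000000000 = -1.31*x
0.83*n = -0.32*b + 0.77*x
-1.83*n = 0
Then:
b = -0.94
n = 0.00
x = -0.39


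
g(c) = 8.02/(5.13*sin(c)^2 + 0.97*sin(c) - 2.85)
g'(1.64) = 0.60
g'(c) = 8.02*(-10.26*sin(c)*cos(c) - 0.97*cos(c))/(5.13*sin(c)^2 + 0.97*sin(c) - 2.85)^2 = -(82.2852*sin(c) + 7.7794)*cos(c)/(5.13*sin(c)^2 + 0.97*sin(c) - 2.85)^2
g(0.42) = -5.01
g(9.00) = -5.08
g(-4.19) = 4.35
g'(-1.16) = 82.41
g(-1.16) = 14.01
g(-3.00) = -2.78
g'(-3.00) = -0.46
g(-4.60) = 2.52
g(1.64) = 2.49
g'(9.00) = 15.24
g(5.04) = 9.66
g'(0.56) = -55.41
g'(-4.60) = 0.99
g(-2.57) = -4.28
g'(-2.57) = -8.80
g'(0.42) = -14.71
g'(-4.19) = 11.61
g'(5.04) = 32.72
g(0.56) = -9.04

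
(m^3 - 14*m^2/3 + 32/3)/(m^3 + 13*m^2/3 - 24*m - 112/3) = (m - 2)/(m + 7)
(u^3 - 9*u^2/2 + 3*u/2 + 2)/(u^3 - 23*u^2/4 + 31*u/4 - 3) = 2*(2*u + 1)/(4*u - 3)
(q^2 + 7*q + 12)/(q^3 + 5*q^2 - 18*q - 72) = (q + 4)/(q^2 + 2*q - 24)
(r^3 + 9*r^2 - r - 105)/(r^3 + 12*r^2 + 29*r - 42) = (r^2 + 2*r - 15)/(r^2 + 5*r - 6)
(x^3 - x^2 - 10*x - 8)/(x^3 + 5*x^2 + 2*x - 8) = (x^2 - 3*x - 4)/(x^2 + 3*x - 4)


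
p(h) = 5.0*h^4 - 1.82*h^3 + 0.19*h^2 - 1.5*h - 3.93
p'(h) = 20.0*h^3 - 5.46*h^2 + 0.38*h - 1.5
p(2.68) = 216.32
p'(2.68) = 345.28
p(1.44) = 10.37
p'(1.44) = 47.45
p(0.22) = -4.26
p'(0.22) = -1.47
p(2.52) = 166.01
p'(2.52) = 284.84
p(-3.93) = 1308.10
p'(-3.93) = -1301.29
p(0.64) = -4.45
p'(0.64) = 1.75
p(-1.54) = 33.60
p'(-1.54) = -88.08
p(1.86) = 42.07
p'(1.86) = 109.01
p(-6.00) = 6885.03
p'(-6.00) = -4520.34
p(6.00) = 6080.79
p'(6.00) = 4124.22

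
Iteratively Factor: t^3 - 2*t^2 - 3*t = (t + 1)*(t^2 - 3*t) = t*(t + 1)*(t - 3)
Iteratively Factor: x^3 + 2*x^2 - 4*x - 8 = (x + 2)*(x^2 - 4) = (x + 2)^2*(x - 2)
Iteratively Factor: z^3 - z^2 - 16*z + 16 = (z - 4)*(z^2 + 3*z - 4) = (z - 4)*(z - 1)*(z + 4)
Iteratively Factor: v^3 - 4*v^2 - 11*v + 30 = (v - 5)*(v^2 + v - 6) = (v - 5)*(v - 2)*(v + 3)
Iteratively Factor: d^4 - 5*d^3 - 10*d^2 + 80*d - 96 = (d - 4)*(d^3 - d^2 - 14*d + 24) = (d - 4)*(d - 3)*(d^2 + 2*d - 8) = (d - 4)*(d - 3)*(d - 2)*(d + 4)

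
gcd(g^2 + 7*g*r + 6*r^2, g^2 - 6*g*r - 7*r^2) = g + r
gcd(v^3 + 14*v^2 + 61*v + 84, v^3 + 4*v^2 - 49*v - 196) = v^2 + 11*v + 28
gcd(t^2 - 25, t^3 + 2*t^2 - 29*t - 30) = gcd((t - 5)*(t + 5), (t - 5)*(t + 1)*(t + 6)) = t - 5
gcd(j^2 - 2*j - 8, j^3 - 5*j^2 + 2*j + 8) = j - 4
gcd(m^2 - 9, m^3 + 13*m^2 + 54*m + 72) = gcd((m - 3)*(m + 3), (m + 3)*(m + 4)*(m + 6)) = m + 3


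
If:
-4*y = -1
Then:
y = 1/4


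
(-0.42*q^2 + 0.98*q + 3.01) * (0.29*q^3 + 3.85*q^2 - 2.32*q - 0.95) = -0.1218*q^5 - 1.3328*q^4 + 5.6203*q^3 + 9.7139*q^2 - 7.9142*q - 2.8595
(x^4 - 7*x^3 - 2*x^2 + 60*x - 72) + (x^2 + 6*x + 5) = x^4 - 7*x^3 - x^2 + 66*x - 67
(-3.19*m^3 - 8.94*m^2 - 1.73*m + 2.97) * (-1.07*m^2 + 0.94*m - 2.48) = 3.4133*m^5 + 6.5672*m^4 + 1.3587*m^3 + 17.3671*m^2 + 7.0822*m - 7.3656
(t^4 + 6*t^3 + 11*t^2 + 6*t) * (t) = t^5 + 6*t^4 + 11*t^3 + 6*t^2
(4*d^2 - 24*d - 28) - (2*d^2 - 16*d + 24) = 2*d^2 - 8*d - 52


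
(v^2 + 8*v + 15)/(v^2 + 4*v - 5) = (v + 3)/(v - 1)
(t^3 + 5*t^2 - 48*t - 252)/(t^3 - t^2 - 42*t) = (t + 6)/t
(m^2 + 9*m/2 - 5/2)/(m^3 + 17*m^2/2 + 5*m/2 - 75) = (2*m - 1)/(2*m^2 + 7*m - 30)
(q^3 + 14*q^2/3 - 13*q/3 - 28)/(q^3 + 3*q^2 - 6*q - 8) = (q^2 + 2*q/3 - 7)/(q^2 - q - 2)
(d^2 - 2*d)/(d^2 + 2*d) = (d - 2)/(d + 2)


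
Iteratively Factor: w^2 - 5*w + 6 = (w - 3)*(w - 2)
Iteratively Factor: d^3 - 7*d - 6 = (d - 3)*(d^2 + 3*d + 2) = (d - 3)*(d + 1)*(d + 2)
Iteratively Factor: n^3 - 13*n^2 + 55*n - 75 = (n - 5)*(n^2 - 8*n + 15) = (n - 5)*(n - 3)*(n - 5)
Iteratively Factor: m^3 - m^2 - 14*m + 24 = (m - 3)*(m^2 + 2*m - 8) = (m - 3)*(m + 4)*(m - 2)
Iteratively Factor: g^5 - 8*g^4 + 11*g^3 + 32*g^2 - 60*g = (g - 3)*(g^4 - 5*g^3 - 4*g^2 + 20*g) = (g - 3)*(g - 2)*(g^3 - 3*g^2 - 10*g) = (g - 5)*(g - 3)*(g - 2)*(g^2 + 2*g) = (g - 5)*(g - 3)*(g - 2)*(g + 2)*(g)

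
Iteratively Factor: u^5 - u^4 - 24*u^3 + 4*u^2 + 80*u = (u - 5)*(u^4 + 4*u^3 - 4*u^2 - 16*u) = u*(u - 5)*(u^3 + 4*u^2 - 4*u - 16) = u*(u - 5)*(u + 2)*(u^2 + 2*u - 8) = u*(u - 5)*(u - 2)*(u + 2)*(u + 4)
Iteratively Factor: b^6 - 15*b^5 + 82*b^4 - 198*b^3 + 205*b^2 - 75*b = (b - 3)*(b^5 - 12*b^4 + 46*b^3 - 60*b^2 + 25*b) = (b - 5)*(b - 3)*(b^4 - 7*b^3 + 11*b^2 - 5*b) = b*(b - 5)*(b - 3)*(b^3 - 7*b^2 + 11*b - 5) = b*(b - 5)*(b - 3)*(b - 1)*(b^2 - 6*b + 5) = b*(b - 5)^2*(b - 3)*(b - 1)*(b - 1)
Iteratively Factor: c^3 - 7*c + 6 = (c + 3)*(c^2 - 3*c + 2) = (c - 1)*(c + 3)*(c - 2)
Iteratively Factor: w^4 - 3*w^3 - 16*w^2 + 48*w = (w + 4)*(w^3 - 7*w^2 + 12*w) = (w - 4)*(w + 4)*(w^2 - 3*w) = (w - 4)*(w - 3)*(w + 4)*(w)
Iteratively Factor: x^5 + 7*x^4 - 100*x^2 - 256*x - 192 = (x + 4)*(x^4 + 3*x^3 - 12*x^2 - 52*x - 48) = (x + 3)*(x + 4)*(x^3 - 12*x - 16) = (x + 2)*(x + 3)*(x + 4)*(x^2 - 2*x - 8) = (x + 2)^2*(x + 3)*(x + 4)*(x - 4)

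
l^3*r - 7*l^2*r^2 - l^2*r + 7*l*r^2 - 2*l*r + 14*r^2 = (l - 2)*(l - 7*r)*(l*r + r)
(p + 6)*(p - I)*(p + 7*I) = p^3 + 6*p^2 + 6*I*p^2 + 7*p + 36*I*p + 42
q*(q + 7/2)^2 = q^3 + 7*q^2 + 49*q/4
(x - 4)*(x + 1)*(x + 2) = x^3 - x^2 - 10*x - 8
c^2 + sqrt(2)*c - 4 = (c - sqrt(2))*(c + 2*sqrt(2))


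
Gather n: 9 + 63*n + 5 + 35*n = 98*n + 14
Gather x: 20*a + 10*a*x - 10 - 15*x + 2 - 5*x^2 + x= 20*a - 5*x^2 + x*(10*a - 14) - 8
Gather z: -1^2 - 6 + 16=9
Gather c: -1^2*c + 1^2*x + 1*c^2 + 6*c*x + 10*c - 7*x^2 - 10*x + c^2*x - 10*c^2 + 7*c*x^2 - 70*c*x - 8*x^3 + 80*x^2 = c^2*(x - 9) + c*(7*x^2 - 64*x + 9) - 8*x^3 + 73*x^2 - 9*x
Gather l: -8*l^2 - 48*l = -8*l^2 - 48*l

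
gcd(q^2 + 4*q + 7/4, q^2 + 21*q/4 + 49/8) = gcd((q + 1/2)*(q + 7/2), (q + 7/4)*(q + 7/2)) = q + 7/2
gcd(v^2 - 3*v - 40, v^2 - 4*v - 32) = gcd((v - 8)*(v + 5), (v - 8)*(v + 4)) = v - 8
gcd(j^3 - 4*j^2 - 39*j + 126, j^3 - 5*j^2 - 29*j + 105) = j^2 - 10*j + 21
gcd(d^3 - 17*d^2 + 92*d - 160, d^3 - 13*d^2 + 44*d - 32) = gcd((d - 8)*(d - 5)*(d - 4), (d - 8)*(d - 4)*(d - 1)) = d^2 - 12*d + 32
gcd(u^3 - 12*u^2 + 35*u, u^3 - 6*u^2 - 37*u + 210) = u^2 - 12*u + 35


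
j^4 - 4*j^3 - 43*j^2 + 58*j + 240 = (j - 8)*(j - 3)*(j + 2)*(j + 5)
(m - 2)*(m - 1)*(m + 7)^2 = m^4 + 11*m^3 + 9*m^2 - 119*m + 98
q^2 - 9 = (q - 3)*(q + 3)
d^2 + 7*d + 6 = (d + 1)*(d + 6)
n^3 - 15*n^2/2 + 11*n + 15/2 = (n - 5)*(n - 3)*(n + 1/2)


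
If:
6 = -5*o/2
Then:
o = -12/5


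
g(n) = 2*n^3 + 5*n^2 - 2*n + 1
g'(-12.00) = 742.00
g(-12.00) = -2711.00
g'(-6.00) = 154.00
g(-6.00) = -239.00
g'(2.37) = 55.40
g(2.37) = 50.97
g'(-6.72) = 201.75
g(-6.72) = -366.70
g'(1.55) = 27.92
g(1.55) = 17.36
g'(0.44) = 3.56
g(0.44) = 1.26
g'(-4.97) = 96.51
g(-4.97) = -111.08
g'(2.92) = 78.36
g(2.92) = 87.59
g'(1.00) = 14.00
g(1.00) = 6.00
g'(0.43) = 3.41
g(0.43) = 1.22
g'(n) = 6*n^2 + 10*n - 2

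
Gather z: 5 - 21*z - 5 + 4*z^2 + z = 4*z^2 - 20*z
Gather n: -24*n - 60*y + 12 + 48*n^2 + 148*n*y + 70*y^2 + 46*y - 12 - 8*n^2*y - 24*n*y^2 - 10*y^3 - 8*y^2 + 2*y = n^2*(48 - 8*y) + n*(-24*y^2 + 148*y - 24) - 10*y^3 + 62*y^2 - 12*y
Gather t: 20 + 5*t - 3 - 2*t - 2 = 3*t + 15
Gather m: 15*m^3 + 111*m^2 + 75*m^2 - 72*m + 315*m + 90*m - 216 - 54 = 15*m^3 + 186*m^2 + 333*m - 270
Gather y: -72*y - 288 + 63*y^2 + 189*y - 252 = 63*y^2 + 117*y - 540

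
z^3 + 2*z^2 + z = z*(z + 1)^2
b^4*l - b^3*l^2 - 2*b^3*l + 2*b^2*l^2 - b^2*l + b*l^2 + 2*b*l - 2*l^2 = (b - 2)*(b - 1)*(b - l)*(b*l + l)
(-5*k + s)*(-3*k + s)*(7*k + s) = 105*k^3 - 41*k^2*s - k*s^2 + s^3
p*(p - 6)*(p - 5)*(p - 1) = p^4 - 12*p^3 + 41*p^2 - 30*p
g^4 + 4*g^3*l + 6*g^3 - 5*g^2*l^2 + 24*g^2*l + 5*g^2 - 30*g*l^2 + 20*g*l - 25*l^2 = (g + 1)*(g + 5)*(g - l)*(g + 5*l)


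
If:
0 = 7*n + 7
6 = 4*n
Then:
No Solution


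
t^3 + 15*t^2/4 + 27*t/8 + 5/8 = (t + 1/4)*(t + 1)*(t + 5/2)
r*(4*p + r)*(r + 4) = 4*p*r^2 + 16*p*r + r^3 + 4*r^2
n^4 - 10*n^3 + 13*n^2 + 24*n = n*(n - 8)*(n - 3)*(n + 1)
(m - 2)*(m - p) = m^2 - m*p - 2*m + 2*p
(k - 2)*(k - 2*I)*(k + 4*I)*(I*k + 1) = I*k^4 - k^3 - 2*I*k^3 + 2*k^2 + 10*I*k^2 + 8*k - 20*I*k - 16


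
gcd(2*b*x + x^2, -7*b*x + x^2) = x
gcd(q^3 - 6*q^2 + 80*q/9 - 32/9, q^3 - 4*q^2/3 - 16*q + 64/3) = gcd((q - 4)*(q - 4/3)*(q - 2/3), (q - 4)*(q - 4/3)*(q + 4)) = q^2 - 16*q/3 + 16/3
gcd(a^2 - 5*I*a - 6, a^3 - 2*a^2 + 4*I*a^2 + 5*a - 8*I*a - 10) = 1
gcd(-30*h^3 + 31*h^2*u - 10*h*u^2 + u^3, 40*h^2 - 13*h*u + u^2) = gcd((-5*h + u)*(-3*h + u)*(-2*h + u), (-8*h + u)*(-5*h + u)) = -5*h + u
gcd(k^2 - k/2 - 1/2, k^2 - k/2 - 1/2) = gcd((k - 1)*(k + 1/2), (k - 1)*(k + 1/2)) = k^2 - k/2 - 1/2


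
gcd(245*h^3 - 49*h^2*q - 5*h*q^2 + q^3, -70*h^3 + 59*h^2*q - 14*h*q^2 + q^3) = 35*h^2 - 12*h*q + q^2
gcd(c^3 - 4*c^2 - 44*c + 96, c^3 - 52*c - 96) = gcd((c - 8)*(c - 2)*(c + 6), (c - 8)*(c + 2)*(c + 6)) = c^2 - 2*c - 48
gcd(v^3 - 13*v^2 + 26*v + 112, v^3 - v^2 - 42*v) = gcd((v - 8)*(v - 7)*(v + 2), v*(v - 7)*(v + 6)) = v - 7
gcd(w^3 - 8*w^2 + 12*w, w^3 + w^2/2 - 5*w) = w^2 - 2*w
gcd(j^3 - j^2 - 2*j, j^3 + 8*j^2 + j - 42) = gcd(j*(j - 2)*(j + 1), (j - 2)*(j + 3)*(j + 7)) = j - 2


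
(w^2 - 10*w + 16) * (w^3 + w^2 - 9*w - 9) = w^5 - 9*w^4 - 3*w^3 + 97*w^2 - 54*w - 144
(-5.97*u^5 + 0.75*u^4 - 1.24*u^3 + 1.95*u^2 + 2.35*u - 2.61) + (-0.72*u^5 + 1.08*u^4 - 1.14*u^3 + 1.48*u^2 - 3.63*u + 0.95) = -6.69*u^5 + 1.83*u^4 - 2.38*u^3 + 3.43*u^2 - 1.28*u - 1.66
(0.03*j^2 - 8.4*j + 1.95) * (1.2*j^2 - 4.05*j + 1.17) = 0.036*j^4 - 10.2015*j^3 + 36.3951*j^2 - 17.7255*j + 2.2815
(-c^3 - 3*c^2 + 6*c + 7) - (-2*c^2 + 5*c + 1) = -c^3 - c^2 + c + 6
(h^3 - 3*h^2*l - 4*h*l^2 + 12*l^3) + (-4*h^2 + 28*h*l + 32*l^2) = h^3 - 3*h^2*l - 4*h^2 - 4*h*l^2 + 28*h*l + 12*l^3 + 32*l^2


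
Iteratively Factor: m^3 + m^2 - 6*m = (m)*(m^2 + m - 6) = m*(m - 2)*(m + 3)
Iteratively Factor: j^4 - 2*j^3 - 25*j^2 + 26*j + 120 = (j + 4)*(j^3 - 6*j^2 - j + 30) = (j + 2)*(j + 4)*(j^2 - 8*j + 15) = (j - 5)*(j + 2)*(j + 4)*(j - 3)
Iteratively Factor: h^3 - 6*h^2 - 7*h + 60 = (h + 3)*(h^2 - 9*h + 20) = (h - 5)*(h + 3)*(h - 4)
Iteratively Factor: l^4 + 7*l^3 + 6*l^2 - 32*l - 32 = (l - 2)*(l^3 + 9*l^2 + 24*l + 16) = (l - 2)*(l + 4)*(l^2 + 5*l + 4) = (l - 2)*(l + 1)*(l + 4)*(l + 4)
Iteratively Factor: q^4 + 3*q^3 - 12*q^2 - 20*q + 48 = (q + 4)*(q^3 - q^2 - 8*q + 12) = (q + 3)*(q + 4)*(q^2 - 4*q + 4) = (q - 2)*(q + 3)*(q + 4)*(q - 2)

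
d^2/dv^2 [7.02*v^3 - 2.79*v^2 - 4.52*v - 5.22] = 42.12*v - 5.58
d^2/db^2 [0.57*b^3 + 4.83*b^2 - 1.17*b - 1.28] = 3.42*b + 9.66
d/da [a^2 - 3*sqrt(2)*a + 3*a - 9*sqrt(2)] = 2*a - 3*sqrt(2) + 3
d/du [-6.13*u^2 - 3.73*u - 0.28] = -12.26*u - 3.73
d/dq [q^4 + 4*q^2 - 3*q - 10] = 4*q^3 + 8*q - 3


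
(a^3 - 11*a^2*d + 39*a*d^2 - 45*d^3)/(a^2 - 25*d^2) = (a^2 - 6*a*d + 9*d^2)/(a + 5*d)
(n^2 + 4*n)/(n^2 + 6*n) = (n + 4)/(n + 6)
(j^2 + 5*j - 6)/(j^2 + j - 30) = (j - 1)/(j - 5)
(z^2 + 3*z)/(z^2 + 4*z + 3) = z/(z + 1)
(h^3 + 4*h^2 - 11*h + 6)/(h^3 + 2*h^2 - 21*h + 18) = (h - 1)/(h - 3)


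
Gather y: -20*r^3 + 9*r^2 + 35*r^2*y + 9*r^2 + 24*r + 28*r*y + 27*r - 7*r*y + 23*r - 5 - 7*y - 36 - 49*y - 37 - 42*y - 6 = -20*r^3 + 18*r^2 + 74*r + y*(35*r^2 + 21*r - 98) - 84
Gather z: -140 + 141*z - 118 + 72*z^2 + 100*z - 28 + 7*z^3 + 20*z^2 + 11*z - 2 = 7*z^3 + 92*z^2 + 252*z - 288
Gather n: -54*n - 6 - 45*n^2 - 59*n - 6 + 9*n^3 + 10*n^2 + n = 9*n^3 - 35*n^2 - 112*n - 12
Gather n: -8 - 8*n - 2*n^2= -2*n^2 - 8*n - 8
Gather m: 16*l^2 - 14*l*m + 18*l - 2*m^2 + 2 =16*l^2 - 14*l*m + 18*l - 2*m^2 + 2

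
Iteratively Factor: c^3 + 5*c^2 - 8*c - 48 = (c + 4)*(c^2 + c - 12) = (c + 4)^2*(c - 3)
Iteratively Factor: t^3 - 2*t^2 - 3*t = (t + 1)*(t^2 - 3*t) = (t - 3)*(t + 1)*(t)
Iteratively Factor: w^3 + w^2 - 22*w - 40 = (w + 4)*(w^2 - 3*w - 10) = (w - 5)*(w + 4)*(w + 2)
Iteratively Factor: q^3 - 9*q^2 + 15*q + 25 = (q - 5)*(q^2 - 4*q - 5) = (q - 5)^2*(q + 1)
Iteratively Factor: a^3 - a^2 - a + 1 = (a - 1)*(a^2 - 1) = (a - 1)*(a + 1)*(a - 1)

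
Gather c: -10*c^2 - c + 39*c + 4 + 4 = -10*c^2 + 38*c + 8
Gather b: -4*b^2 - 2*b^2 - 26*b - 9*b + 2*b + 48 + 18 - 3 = -6*b^2 - 33*b + 63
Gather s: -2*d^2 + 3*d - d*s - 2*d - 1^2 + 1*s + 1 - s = -2*d^2 - d*s + d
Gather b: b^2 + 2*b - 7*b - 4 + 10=b^2 - 5*b + 6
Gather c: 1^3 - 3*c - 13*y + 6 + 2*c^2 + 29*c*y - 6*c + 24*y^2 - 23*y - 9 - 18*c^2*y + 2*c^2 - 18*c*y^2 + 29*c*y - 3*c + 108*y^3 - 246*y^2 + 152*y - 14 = c^2*(4 - 18*y) + c*(-18*y^2 + 58*y - 12) + 108*y^3 - 222*y^2 + 116*y - 16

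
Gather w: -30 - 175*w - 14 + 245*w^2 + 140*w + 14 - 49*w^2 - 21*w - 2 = 196*w^2 - 56*w - 32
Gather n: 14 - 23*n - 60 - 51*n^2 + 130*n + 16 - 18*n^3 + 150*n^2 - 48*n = -18*n^3 + 99*n^2 + 59*n - 30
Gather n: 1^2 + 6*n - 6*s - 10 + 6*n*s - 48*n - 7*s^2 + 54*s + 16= n*(6*s - 42) - 7*s^2 + 48*s + 7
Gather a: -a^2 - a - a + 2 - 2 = -a^2 - 2*a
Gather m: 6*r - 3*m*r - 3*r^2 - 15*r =-3*m*r - 3*r^2 - 9*r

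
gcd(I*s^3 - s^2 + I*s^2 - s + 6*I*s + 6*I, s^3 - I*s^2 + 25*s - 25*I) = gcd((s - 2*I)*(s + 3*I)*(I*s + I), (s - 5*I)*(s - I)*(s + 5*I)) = 1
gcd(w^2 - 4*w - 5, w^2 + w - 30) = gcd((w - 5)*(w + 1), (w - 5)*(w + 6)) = w - 5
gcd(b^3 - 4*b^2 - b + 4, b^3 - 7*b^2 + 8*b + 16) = b^2 - 3*b - 4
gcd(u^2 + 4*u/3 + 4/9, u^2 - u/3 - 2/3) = u + 2/3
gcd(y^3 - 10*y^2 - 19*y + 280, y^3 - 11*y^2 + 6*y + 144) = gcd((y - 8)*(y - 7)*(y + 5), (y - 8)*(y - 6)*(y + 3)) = y - 8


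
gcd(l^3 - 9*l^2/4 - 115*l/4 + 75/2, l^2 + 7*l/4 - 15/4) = l - 5/4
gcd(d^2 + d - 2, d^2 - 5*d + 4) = d - 1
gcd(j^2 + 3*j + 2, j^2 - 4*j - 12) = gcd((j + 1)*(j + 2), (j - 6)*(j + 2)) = j + 2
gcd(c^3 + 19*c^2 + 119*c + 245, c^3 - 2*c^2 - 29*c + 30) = c + 5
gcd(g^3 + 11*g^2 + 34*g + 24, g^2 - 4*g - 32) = g + 4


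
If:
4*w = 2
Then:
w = 1/2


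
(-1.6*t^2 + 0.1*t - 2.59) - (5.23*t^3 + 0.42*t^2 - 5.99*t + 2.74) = -5.23*t^3 - 2.02*t^2 + 6.09*t - 5.33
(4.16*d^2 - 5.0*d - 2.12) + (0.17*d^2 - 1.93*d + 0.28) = 4.33*d^2 - 6.93*d - 1.84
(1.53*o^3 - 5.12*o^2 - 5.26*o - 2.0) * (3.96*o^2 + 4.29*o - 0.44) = 6.0588*o^5 - 13.7115*o^4 - 43.4676*o^3 - 28.2326*o^2 - 6.2656*o + 0.88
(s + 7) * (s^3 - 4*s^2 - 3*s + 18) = s^4 + 3*s^3 - 31*s^2 - 3*s + 126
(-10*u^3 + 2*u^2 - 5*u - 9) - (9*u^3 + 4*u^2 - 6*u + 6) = -19*u^3 - 2*u^2 + u - 15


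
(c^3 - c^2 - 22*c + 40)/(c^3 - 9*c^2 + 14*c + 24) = (c^2 + 3*c - 10)/(c^2 - 5*c - 6)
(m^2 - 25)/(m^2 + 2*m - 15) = (m - 5)/(m - 3)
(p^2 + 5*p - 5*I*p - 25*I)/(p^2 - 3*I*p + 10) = (p + 5)/(p + 2*I)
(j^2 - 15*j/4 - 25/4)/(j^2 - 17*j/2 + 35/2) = (4*j + 5)/(2*(2*j - 7))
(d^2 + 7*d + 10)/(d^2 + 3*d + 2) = (d + 5)/(d + 1)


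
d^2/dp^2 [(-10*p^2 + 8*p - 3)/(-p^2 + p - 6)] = 2*(2*p^3 - 171*p^2 + 135*p + 297)/(p^6 - 3*p^5 + 21*p^4 - 37*p^3 + 126*p^2 - 108*p + 216)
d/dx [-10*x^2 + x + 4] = 1 - 20*x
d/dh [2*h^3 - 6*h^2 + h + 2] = 6*h^2 - 12*h + 1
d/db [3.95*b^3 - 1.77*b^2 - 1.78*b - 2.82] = 11.85*b^2 - 3.54*b - 1.78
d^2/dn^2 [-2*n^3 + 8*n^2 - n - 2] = 16 - 12*n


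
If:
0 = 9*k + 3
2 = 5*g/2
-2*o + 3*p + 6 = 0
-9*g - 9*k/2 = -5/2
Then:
No Solution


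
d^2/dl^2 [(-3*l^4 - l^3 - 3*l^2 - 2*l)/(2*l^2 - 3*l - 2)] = 6*l*(-4*l^5 + 18*l^4 - 15*l^3 - 61*l^2 - 42*l - 12)/(8*l^6 - 36*l^5 + 30*l^4 + 45*l^3 - 30*l^2 - 36*l - 8)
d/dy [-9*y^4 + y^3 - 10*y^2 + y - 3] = -36*y^3 + 3*y^2 - 20*y + 1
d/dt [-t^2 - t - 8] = -2*t - 1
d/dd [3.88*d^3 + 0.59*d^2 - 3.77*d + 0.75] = 11.64*d^2 + 1.18*d - 3.77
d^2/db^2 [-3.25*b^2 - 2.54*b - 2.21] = -6.50000000000000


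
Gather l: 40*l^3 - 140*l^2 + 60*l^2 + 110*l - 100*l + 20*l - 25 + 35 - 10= 40*l^3 - 80*l^2 + 30*l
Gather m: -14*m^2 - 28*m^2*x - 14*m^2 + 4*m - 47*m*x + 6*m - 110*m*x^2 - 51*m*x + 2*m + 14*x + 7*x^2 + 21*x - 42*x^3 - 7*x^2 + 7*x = m^2*(-28*x - 28) + m*(-110*x^2 - 98*x + 12) - 42*x^3 + 42*x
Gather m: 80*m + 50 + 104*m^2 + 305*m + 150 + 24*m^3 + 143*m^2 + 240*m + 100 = 24*m^3 + 247*m^2 + 625*m + 300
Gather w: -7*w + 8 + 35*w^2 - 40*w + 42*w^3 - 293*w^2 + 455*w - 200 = 42*w^3 - 258*w^2 + 408*w - 192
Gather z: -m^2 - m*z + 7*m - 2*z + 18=-m^2 + 7*m + z*(-m - 2) + 18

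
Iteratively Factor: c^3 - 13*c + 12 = (c + 4)*(c^2 - 4*c + 3) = (c - 3)*(c + 4)*(c - 1)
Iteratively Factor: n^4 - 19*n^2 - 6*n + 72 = (n - 4)*(n^3 + 4*n^2 - 3*n - 18) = (n - 4)*(n + 3)*(n^2 + n - 6) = (n - 4)*(n + 3)^2*(n - 2)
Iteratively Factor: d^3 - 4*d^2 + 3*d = (d - 1)*(d^2 - 3*d) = d*(d - 1)*(d - 3)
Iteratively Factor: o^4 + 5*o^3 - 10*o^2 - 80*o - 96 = (o + 2)*(o^3 + 3*o^2 - 16*o - 48) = (o - 4)*(o + 2)*(o^2 + 7*o + 12) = (o - 4)*(o + 2)*(o + 4)*(o + 3)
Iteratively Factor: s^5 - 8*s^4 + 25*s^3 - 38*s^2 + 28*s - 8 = (s - 2)*(s^4 - 6*s^3 + 13*s^2 - 12*s + 4) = (s - 2)*(s - 1)*(s^3 - 5*s^2 + 8*s - 4) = (s - 2)*(s - 1)^2*(s^2 - 4*s + 4) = (s - 2)^2*(s - 1)^2*(s - 2)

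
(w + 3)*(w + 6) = w^2 + 9*w + 18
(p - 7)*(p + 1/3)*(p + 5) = p^3 - 5*p^2/3 - 107*p/3 - 35/3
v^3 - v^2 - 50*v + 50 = (v - 1)*(v - 5*sqrt(2))*(v + 5*sqrt(2))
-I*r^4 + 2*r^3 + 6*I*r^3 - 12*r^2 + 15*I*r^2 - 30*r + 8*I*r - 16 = (r - 8)*(r + 1)*(r + 2*I)*(-I*r - I)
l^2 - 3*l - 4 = (l - 4)*(l + 1)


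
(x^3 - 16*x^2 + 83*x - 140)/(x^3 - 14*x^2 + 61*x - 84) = (x - 5)/(x - 3)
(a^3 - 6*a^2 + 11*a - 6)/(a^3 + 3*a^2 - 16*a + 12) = (a - 3)/(a + 6)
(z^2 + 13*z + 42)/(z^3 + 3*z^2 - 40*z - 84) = (z + 6)/(z^2 - 4*z - 12)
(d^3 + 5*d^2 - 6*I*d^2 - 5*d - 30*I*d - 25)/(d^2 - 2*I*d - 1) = (d^2 + 5*d*(1 - I) - 25*I)/(d - I)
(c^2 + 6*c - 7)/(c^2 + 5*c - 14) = (c - 1)/(c - 2)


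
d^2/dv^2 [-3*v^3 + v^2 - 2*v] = 2 - 18*v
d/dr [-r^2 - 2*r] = -2*r - 2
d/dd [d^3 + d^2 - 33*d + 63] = 3*d^2 + 2*d - 33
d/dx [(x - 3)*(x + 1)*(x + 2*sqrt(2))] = 3*x^2 - 4*x + 4*sqrt(2)*x - 4*sqrt(2) - 3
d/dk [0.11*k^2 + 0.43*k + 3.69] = 0.22*k + 0.43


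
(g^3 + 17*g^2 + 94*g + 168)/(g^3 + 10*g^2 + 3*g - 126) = (g + 4)/(g - 3)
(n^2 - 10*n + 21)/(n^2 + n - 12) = (n - 7)/(n + 4)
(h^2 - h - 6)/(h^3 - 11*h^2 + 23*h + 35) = (h^2 - h - 6)/(h^3 - 11*h^2 + 23*h + 35)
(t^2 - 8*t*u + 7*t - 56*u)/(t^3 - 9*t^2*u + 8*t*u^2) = (t + 7)/(t*(t - u))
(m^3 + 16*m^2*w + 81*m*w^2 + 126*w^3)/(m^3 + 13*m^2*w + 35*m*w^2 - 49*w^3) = (-m^2 - 9*m*w - 18*w^2)/(-m^2 - 6*m*w + 7*w^2)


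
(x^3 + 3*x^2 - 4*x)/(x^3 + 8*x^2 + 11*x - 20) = x/(x + 5)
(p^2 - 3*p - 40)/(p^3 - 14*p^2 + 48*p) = (p + 5)/(p*(p - 6))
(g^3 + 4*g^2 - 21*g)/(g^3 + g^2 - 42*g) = (g - 3)/(g - 6)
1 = 1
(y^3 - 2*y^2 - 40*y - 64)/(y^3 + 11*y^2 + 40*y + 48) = (y^2 - 6*y - 16)/(y^2 + 7*y + 12)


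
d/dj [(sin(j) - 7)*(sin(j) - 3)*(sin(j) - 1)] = (3*sin(j)^2 - 22*sin(j) + 31)*cos(j)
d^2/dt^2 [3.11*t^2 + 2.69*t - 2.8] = 6.22000000000000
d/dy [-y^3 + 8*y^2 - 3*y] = -3*y^2 + 16*y - 3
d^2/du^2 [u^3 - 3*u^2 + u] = 6*u - 6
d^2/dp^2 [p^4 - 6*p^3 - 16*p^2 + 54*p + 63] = 12*p^2 - 36*p - 32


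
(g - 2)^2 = g^2 - 4*g + 4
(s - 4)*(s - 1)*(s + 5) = s^3 - 21*s + 20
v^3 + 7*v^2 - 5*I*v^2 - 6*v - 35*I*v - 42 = (v + 7)*(v - 3*I)*(v - 2*I)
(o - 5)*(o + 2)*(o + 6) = o^3 + 3*o^2 - 28*o - 60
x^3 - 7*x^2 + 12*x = x*(x - 4)*(x - 3)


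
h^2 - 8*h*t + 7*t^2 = (h - 7*t)*(h - t)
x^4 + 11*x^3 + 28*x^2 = x^2*(x + 4)*(x + 7)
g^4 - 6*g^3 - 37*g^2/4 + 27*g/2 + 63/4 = (g - 7)*(g - 3/2)*(g + 1)*(g + 3/2)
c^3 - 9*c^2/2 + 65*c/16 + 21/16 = (c - 3)*(c - 7/4)*(c + 1/4)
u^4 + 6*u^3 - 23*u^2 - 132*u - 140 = (u - 5)*(u + 2)^2*(u + 7)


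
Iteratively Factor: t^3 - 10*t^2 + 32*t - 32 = (t - 4)*(t^2 - 6*t + 8) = (t - 4)*(t - 2)*(t - 4)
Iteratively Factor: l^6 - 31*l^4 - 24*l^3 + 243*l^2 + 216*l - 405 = (l - 3)*(l^5 + 3*l^4 - 22*l^3 - 90*l^2 - 27*l + 135) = (l - 3)*(l + 3)*(l^4 - 22*l^2 - 24*l + 45) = (l - 3)*(l + 3)^2*(l^3 - 3*l^2 - 13*l + 15) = (l - 3)*(l + 3)^3*(l^2 - 6*l + 5) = (l - 5)*(l - 3)*(l + 3)^3*(l - 1)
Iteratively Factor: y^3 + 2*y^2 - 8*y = (y + 4)*(y^2 - 2*y) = (y - 2)*(y + 4)*(y)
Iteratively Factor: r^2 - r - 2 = (r + 1)*(r - 2)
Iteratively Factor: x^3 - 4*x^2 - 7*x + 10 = (x - 1)*(x^2 - 3*x - 10) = (x - 1)*(x + 2)*(x - 5)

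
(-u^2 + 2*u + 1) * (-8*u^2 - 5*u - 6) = 8*u^4 - 11*u^3 - 12*u^2 - 17*u - 6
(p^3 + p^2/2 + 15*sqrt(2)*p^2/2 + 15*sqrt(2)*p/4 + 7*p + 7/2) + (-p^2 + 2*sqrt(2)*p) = p^3 - p^2/2 + 15*sqrt(2)*p^2/2 + 7*p + 23*sqrt(2)*p/4 + 7/2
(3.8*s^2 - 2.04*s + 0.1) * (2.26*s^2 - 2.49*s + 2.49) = 8.588*s^4 - 14.0724*s^3 + 14.7676*s^2 - 5.3286*s + 0.249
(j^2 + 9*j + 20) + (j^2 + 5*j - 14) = 2*j^2 + 14*j + 6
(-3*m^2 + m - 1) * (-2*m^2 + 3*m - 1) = 6*m^4 - 11*m^3 + 8*m^2 - 4*m + 1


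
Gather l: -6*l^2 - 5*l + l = -6*l^2 - 4*l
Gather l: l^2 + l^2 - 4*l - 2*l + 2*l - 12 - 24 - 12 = 2*l^2 - 4*l - 48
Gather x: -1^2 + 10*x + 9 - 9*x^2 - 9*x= -9*x^2 + x + 8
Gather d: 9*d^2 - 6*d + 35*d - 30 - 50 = 9*d^2 + 29*d - 80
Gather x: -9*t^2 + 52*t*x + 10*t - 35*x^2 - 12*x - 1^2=-9*t^2 + 10*t - 35*x^2 + x*(52*t - 12) - 1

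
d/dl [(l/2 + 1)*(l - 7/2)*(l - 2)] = 3*l^2/2 - 7*l/2 - 2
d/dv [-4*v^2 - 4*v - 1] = -8*v - 4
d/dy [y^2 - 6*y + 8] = 2*y - 6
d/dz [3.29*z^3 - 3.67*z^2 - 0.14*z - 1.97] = 9.87*z^2 - 7.34*z - 0.14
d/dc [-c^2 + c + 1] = 1 - 2*c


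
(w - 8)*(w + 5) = w^2 - 3*w - 40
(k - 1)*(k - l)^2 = k^3 - 2*k^2*l - k^2 + k*l^2 + 2*k*l - l^2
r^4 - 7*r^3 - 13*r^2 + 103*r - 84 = (r - 7)*(r - 3)*(r - 1)*(r + 4)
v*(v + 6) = v^2 + 6*v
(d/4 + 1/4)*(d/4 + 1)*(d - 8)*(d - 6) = d^4/16 - 9*d^3/16 - 9*d^2/8 + 23*d/2 + 12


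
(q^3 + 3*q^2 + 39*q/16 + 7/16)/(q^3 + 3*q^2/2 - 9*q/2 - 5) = (16*q^2 + 32*q + 7)/(8*(2*q^2 + q - 10))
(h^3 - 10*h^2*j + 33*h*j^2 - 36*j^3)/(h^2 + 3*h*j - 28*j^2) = (h^2 - 6*h*j + 9*j^2)/(h + 7*j)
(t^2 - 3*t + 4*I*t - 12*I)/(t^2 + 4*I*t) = (t - 3)/t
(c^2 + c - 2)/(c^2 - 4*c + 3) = (c + 2)/(c - 3)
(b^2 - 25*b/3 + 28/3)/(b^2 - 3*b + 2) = (3*b^2 - 25*b + 28)/(3*(b^2 - 3*b + 2))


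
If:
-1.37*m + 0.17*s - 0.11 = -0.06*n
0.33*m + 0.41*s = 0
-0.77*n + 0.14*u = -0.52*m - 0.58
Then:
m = 0.00743982683608618*u - 0.0441961141810358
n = 0.186842480460734*u + 0.723400026786833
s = 0.0355724821457117 - 0.00598815330709376*u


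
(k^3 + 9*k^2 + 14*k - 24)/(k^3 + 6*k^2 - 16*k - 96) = (k - 1)/(k - 4)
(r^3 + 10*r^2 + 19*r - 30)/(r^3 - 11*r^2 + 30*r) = (r^3 + 10*r^2 + 19*r - 30)/(r*(r^2 - 11*r + 30))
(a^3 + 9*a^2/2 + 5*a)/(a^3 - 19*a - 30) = a*(2*a + 5)/(2*(a^2 - 2*a - 15))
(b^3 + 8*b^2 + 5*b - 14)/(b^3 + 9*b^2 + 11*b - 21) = (b + 2)/(b + 3)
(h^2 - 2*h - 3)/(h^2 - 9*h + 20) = (h^2 - 2*h - 3)/(h^2 - 9*h + 20)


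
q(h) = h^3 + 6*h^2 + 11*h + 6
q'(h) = 3*h^2 + 12*h + 11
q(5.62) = 434.83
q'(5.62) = 173.19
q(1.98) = 59.06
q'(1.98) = 46.52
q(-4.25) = -9.14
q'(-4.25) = 14.19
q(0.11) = 7.28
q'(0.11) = 12.36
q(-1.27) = -0.34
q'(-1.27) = 0.60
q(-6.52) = -87.83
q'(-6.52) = 60.29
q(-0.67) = 1.02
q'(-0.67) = 4.31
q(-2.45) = 0.36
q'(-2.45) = -0.39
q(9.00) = 1320.00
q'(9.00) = 362.00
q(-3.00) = 0.00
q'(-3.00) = 2.00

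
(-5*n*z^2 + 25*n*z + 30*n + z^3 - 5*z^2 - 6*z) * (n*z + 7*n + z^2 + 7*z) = -5*n^2*z^3 - 10*n^2*z^2 + 205*n^2*z + 210*n^2 - 4*n*z^4 - 8*n*z^3 + 164*n*z^2 + 168*n*z + z^5 + 2*z^4 - 41*z^3 - 42*z^2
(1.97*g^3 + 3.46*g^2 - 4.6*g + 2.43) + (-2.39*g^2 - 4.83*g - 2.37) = 1.97*g^3 + 1.07*g^2 - 9.43*g + 0.0600000000000001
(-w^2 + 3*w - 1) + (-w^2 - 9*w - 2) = -2*w^2 - 6*w - 3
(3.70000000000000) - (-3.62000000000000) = 7.32000000000000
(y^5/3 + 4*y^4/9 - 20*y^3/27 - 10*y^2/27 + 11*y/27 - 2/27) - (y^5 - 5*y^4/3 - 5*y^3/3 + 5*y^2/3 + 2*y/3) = -2*y^5/3 + 19*y^4/9 + 25*y^3/27 - 55*y^2/27 - 7*y/27 - 2/27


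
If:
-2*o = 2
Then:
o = -1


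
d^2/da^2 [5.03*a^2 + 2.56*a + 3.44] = 10.0600000000000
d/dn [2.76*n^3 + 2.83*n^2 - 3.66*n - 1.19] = 8.28*n^2 + 5.66*n - 3.66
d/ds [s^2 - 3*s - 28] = 2*s - 3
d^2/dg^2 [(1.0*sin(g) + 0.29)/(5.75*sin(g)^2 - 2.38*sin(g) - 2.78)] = (-33.0625*sin(g)^5 - 52.0375*sin(g)^4 - 17.87905*sin(g)^3 + 43.959874*sin(g)^2 + 66.288456*sin(g) - 0.676147999999999)/(190.109375*sin(g)^6 - 236.06625*sin(g)^5 - 178.03035*sin(g)^4 + 214.784528*sin(g)^3 + 86.073804*sin(g)^2 - 55.180776*sin(g) - 21.484952)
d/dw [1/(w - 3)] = -1/(w - 3)^2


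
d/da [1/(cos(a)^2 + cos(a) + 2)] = (2*cos(a) + 1)*sin(a)/(cos(a)^2 + cos(a) + 2)^2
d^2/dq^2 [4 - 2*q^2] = -4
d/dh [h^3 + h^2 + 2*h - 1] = 3*h^2 + 2*h + 2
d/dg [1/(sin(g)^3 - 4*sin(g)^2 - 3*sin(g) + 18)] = -(3*sin(g) + 1)*cos(g)/((sin(g) - 3)^3*(sin(g) + 2)^2)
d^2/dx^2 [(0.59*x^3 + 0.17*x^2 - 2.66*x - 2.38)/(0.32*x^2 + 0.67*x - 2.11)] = (-1.11022302462516e-16*x^5 - 6.66133814775094e-16*x^4 + 0.708774*x^3 - 5.778066*x^2 + 1.92261*x - 11.357886)/(0.032768*x^6 + 0.205824*x^5 - 0.217248*x^4 - 2.413541*x^3 + 1.432479*x^2 + 8.948721*x - 9.393931)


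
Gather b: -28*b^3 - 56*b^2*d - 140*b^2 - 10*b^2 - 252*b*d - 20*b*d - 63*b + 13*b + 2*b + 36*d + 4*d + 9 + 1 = -28*b^3 + b^2*(-56*d - 150) + b*(-272*d - 48) + 40*d + 10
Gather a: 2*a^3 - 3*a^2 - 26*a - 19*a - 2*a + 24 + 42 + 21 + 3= 2*a^3 - 3*a^2 - 47*a + 90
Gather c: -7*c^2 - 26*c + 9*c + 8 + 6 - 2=-7*c^2 - 17*c + 12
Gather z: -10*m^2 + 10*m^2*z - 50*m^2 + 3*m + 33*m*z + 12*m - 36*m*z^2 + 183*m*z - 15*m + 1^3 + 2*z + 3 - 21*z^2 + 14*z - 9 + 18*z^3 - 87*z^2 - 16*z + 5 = -60*m^2 + 18*z^3 + z^2*(-36*m - 108) + z*(10*m^2 + 216*m)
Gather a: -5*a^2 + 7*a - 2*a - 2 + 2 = -5*a^2 + 5*a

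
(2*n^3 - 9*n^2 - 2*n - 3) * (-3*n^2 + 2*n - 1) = -6*n^5 + 31*n^4 - 14*n^3 + 14*n^2 - 4*n + 3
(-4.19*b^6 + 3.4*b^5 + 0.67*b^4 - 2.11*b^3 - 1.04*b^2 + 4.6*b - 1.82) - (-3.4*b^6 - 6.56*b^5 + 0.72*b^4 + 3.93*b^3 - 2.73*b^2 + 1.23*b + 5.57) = -0.79*b^6 + 9.96*b^5 - 0.0499999999999999*b^4 - 6.04*b^3 + 1.69*b^2 + 3.37*b - 7.39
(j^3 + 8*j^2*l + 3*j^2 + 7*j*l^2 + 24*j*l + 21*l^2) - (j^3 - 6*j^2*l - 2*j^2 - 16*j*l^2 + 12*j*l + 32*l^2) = 14*j^2*l + 5*j^2 + 23*j*l^2 + 12*j*l - 11*l^2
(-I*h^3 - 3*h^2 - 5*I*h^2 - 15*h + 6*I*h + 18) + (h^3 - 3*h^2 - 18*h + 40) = h^3 - I*h^3 - 6*h^2 - 5*I*h^2 - 33*h + 6*I*h + 58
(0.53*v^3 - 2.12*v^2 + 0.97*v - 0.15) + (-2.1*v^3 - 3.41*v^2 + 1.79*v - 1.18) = -1.57*v^3 - 5.53*v^2 + 2.76*v - 1.33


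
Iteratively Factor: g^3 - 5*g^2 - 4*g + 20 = (g - 5)*(g^2 - 4) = (g - 5)*(g - 2)*(g + 2)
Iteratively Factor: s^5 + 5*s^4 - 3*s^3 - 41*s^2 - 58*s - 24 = (s - 3)*(s^4 + 8*s^3 + 21*s^2 + 22*s + 8) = (s - 3)*(s + 1)*(s^3 + 7*s^2 + 14*s + 8) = (s - 3)*(s + 1)*(s + 2)*(s^2 + 5*s + 4) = (s - 3)*(s + 1)^2*(s + 2)*(s + 4)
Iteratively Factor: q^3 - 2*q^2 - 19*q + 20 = (q - 5)*(q^2 + 3*q - 4) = (q - 5)*(q - 1)*(q + 4)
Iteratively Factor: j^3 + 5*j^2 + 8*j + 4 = (j + 2)*(j^2 + 3*j + 2) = (j + 2)^2*(j + 1)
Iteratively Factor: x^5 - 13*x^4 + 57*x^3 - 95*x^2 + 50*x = (x - 1)*(x^4 - 12*x^3 + 45*x^2 - 50*x) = (x - 5)*(x - 1)*(x^3 - 7*x^2 + 10*x) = (x - 5)*(x - 2)*(x - 1)*(x^2 - 5*x) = x*(x - 5)*(x - 2)*(x - 1)*(x - 5)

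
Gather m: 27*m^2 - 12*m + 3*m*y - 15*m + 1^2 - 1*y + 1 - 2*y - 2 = 27*m^2 + m*(3*y - 27) - 3*y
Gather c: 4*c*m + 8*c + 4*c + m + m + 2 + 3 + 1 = c*(4*m + 12) + 2*m + 6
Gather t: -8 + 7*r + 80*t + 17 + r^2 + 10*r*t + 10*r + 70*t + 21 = r^2 + 17*r + t*(10*r + 150) + 30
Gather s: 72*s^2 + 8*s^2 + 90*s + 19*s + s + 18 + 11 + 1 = 80*s^2 + 110*s + 30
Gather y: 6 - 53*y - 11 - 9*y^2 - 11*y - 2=-9*y^2 - 64*y - 7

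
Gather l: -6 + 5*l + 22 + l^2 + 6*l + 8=l^2 + 11*l + 24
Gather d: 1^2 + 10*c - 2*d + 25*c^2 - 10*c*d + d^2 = 25*c^2 + 10*c + d^2 + d*(-10*c - 2) + 1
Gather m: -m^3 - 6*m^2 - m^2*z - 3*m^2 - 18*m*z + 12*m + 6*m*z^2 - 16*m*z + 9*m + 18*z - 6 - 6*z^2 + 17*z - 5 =-m^3 + m^2*(-z - 9) + m*(6*z^2 - 34*z + 21) - 6*z^2 + 35*z - 11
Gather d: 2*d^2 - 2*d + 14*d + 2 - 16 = 2*d^2 + 12*d - 14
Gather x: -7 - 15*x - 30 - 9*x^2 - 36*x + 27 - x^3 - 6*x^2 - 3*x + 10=-x^3 - 15*x^2 - 54*x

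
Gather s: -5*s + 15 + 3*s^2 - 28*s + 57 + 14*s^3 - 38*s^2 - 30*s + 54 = 14*s^3 - 35*s^2 - 63*s + 126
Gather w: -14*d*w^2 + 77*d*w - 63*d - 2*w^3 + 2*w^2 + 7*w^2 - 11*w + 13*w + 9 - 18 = -63*d - 2*w^3 + w^2*(9 - 14*d) + w*(77*d + 2) - 9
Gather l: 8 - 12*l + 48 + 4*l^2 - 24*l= 4*l^2 - 36*l + 56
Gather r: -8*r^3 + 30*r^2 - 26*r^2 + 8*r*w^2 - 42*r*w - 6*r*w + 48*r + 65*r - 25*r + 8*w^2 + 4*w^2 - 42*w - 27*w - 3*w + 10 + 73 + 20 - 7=-8*r^3 + 4*r^2 + r*(8*w^2 - 48*w + 88) + 12*w^2 - 72*w + 96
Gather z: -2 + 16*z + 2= 16*z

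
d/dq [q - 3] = 1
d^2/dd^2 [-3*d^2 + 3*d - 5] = -6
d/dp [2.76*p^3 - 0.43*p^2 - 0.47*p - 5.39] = 8.28*p^2 - 0.86*p - 0.47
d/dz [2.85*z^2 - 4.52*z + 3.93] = 5.7*z - 4.52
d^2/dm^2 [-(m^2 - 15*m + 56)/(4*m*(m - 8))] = 7/(2*m^3)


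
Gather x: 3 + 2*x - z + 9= 2*x - z + 12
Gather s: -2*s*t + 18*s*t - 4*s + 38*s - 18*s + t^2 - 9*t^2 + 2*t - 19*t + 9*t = s*(16*t + 16) - 8*t^2 - 8*t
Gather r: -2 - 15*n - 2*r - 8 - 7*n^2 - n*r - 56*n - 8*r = -7*n^2 - 71*n + r*(-n - 10) - 10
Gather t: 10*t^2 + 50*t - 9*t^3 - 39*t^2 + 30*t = -9*t^3 - 29*t^2 + 80*t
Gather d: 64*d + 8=64*d + 8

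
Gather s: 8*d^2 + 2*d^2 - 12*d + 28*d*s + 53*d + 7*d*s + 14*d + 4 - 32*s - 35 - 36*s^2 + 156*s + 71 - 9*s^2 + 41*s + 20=10*d^2 + 55*d - 45*s^2 + s*(35*d + 165) + 60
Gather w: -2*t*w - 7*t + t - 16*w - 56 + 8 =-6*t + w*(-2*t - 16) - 48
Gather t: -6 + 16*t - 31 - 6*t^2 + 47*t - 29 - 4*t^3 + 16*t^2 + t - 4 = -4*t^3 + 10*t^2 + 64*t - 70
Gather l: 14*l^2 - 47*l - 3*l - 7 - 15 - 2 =14*l^2 - 50*l - 24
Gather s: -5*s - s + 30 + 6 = 36 - 6*s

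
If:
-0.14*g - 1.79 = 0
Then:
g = -12.79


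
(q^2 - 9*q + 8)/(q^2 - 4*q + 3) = (q - 8)/(q - 3)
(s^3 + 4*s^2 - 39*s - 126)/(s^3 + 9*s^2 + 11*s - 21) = (s - 6)/(s - 1)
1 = 1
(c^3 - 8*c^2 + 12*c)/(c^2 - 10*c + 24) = c*(c - 2)/(c - 4)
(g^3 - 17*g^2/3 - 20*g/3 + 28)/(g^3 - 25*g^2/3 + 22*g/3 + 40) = (3*g^2 + g - 14)/(3*g^2 - 7*g - 20)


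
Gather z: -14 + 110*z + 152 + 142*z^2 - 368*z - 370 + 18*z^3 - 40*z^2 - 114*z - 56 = 18*z^3 + 102*z^2 - 372*z - 288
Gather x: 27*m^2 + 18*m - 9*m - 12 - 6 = 27*m^2 + 9*m - 18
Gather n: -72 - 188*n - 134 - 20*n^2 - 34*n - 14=-20*n^2 - 222*n - 220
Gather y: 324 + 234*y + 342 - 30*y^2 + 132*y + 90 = -30*y^2 + 366*y + 756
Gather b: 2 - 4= -2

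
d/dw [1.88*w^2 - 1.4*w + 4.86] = 3.76*w - 1.4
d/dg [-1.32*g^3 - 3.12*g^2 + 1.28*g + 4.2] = -3.96*g^2 - 6.24*g + 1.28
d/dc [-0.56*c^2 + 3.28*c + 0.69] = 3.28 - 1.12*c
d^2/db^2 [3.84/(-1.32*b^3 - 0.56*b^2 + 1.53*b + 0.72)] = ((30.4128*b + 4.3008)*(1.32*b^3 + 0.56*b^2 - 1.53*b - 0.72) - 3.84*(3.96*b^2 + 1.12*b - 1.53)*(7.92*b^2 + 2.24*b - 3.06))/(1.32*b^3 + 0.56*b^2 - 1.53*b - 0.72)^3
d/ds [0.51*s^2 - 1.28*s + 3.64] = 1.02*s - 1.28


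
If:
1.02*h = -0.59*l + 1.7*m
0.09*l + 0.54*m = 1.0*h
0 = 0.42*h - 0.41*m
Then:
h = 0.00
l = 0.00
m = 0.00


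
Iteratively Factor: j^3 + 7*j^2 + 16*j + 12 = (j + 3)*(j^2 + 4*j + 4) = (j + 2)*(j + 3)*(j + 2)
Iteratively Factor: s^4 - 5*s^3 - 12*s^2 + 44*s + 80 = (s + 2)*(s^3 - 7*s^2 + 2*s + 40) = (s - 4)*(s + 2)*(s^2 - 3*s - 10) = (s - 5)*(s - 4)*(s + 2)*(s + 2)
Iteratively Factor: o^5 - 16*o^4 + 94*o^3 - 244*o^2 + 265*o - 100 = (o - 5)*(o^4 - 11*o^3 + 39*o^2 - 49*o + 20) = (o - 5)*(o - 4)*(o^3 - 7*o^2 + 11*o - 5) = (o - 5)*(o - 4)*(o - 1)*(o^2 - 6*o + 5) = (o - 5)*(o - 4)*(o - 1)^2*(o - 5)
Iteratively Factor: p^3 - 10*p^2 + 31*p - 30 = (p - 3)*(p^2 - 7*p + 10) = (p - 5)*(p - 3)*(p - 2)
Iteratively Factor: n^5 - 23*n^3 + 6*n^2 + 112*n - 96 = (n + 3)*(n^4 - 3*n^3 - 14*n^2 + 48*n - 32) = (n - 1)*(n + 3)*(n^3 - 2*n^2 - 16*n + 32) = (n - 1)*(n + 3)*(n + 4)*(n^2 - 6*n + 8) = (n - 4)*(n - 1)*(n + 3)*(n + 4)*(n - 2)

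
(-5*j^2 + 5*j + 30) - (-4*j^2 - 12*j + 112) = -j^2 + 17*j - 82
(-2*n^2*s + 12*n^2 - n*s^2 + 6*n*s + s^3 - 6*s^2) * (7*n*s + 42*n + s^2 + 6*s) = -14*n^3*s^2 + 504*n^3 - 9*n^2*s^3 + 324*n^2*s + 6*n*s^4 - 216*n*s^2 + s^5 - 36*s^3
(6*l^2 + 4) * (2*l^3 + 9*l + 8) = 12*l^5 + 62*l^3 + 48*l^2 + 36*l + 32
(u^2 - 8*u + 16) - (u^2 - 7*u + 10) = 6 - u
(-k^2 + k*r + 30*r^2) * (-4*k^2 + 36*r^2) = 4*k^4 - 4*k^3*r - 156*k^2*r^2 + 36*k*r^3 + 1080*r^4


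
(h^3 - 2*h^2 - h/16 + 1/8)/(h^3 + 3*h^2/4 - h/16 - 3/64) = 4*(h - 2)/(4*h + 3)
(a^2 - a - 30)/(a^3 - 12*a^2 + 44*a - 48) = (a + 5)/(a^2 - 6*a + 8)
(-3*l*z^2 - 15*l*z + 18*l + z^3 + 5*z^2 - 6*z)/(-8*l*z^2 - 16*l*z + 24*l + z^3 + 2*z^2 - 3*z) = (-3*l*z - 18*l + z^2 + 6*z)/(-8*l*z - 24*l + z^2 + 3*z)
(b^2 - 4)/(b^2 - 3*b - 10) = (b - 2)/(b - 5)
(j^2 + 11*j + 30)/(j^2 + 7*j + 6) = (j + 5)/(j + 1)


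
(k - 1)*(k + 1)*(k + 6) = k^3 + 6*k^2 - k - 6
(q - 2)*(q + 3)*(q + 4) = q^3 + 5*q^2 - 2*q - 24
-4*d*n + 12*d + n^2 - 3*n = (-4*d + n)*(n - 3)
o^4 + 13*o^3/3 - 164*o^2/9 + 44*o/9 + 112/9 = (o - 2)*(o - 4/3)*(o + 2/3)*(o + 7)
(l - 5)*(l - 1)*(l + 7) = l^3 + l^2 - 37*l + 35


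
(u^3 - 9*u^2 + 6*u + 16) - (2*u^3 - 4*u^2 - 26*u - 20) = -u^3 - 5*u^2 + 32*u + 36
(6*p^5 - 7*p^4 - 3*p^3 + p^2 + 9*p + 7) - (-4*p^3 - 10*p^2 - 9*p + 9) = 6*p^5 - 7*p^4 + p^3 + 11*p^2 + 18*p - 2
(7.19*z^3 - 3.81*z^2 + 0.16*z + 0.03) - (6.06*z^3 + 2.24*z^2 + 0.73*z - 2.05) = 1.13*z^3 - 6.05*z^2 - 0.57*z + 2.08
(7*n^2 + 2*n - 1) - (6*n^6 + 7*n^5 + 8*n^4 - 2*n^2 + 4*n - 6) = -6*n^6 - 7*n^5 - 8*n^4 + 9*n^2 - 2*n + 5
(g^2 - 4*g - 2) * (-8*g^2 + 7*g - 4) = -8*g^4 + 39*g^3 - 16*g^2 + 2*g + 8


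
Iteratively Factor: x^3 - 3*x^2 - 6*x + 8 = (x - 4)*(x^2 + x - 2) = (x - 4)*(x + 2)*(x - 1)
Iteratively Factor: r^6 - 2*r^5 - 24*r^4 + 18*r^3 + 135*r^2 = (r - 5)*(r^5 + 3*r^4 - 9*r^3 - 27*r^2) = (r - 5)*(r + 3)*(r^4 - 9*r^2) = r*(r - 5)*(r + 3)*(r^3 - 9*r) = r*(r - 5)*(r + 3)^2*(r^2 - 3*r) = r*(r - 5)*(r - 3)*(r + 3)^2*(r)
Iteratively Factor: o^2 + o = (o)*(o + 1)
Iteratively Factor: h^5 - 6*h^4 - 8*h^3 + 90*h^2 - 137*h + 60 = (h - 1)*(h^4 - 5*h^3 - 13*h^2 + 77*h - 60) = (h - 3)*(h - 1)*(h^3 - 2*h^2 - 19*h + 20) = (h - 3)*(h - 1)^2*(h^2 - h - 20) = (h - 5)*(h - 3)*(h - 1)^2*(h + 4)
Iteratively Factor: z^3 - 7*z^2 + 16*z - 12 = (z - 2)*(z^2 - 5*z + 6) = (z - 2)^2*(z - 3)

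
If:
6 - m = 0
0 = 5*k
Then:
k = 0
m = 6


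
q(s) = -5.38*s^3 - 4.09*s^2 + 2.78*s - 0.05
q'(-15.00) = -3506.02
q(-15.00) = 17195.50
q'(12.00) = -2419.54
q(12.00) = -9852.29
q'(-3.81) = -200.34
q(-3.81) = 227.54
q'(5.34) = -501.14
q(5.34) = -921.06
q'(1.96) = -75.26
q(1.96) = -50.82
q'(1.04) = -23.18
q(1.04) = -7.63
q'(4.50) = -360.86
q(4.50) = -560.62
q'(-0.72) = 0.30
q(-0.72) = -2.16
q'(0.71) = -11.16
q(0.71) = -2.06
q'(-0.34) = 3.70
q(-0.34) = -1.26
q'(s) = -16.14*s^2 - 8.18*s + 2.78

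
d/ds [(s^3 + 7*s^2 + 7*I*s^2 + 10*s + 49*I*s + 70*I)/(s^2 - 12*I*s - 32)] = (s^4 - 24*I*s^3 - s^2*(22 + 133*I) - 28*s*(16 + 21*I) - 1160 - 1568*I)/(s^4 - 24*I*s^3 - 208*s^2 + 768*I*s + 1024)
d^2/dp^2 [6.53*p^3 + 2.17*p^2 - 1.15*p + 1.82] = 39.18*p + 4.34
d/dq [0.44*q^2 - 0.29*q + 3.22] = 0.88*q - 0.29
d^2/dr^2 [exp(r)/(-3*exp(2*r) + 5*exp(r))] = (-9*exp(r) - 15)*exp(r)/(27*exp(3*r) - 135*exp(2*r) + 225*exp(r) - 125)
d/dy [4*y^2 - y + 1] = 8*y - 1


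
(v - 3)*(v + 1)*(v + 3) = v^3 + v^2 - 9*v - 9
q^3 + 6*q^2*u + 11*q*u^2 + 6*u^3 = (q + u)*(q + 2*u)*(q + 3*u)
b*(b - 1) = b^2 - b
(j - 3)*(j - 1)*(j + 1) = j^3 - 3*j^2 - j + 3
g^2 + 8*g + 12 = (g + 2)*(g + 6)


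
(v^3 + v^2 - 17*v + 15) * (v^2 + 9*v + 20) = v^5 + 10*v^4 + 12*v^3 - 118*v^2 - 205*v + 300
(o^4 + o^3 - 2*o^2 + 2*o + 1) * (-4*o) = -4*o^5 - 4*o^4 + 8*o^3 - 8*o^2 - 4*o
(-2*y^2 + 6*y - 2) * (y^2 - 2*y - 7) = -2*y^4 + 10*y^3 - 38*y + 14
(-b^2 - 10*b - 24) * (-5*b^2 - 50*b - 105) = 5*b^4 + 100*b^3 + 725*b^2 + 2250*b + 2520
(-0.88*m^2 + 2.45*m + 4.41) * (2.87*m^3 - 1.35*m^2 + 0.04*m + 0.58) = -2.5256*m^5 + 8.2195*m^4 + 9.314*m^3 - 6.3659*m^2 + 1.5974*m + 2.5578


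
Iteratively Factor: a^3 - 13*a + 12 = (a + 4)*(a^2 - 4*a + 3) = (a - 3)*(a + 4)*(a - 1)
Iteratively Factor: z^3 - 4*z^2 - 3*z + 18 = (z - 3)*(z^2 - z - 6) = (z - 3)*(z + 2)*(z - 3)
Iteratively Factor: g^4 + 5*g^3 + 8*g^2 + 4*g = (g + 2)*(g^3 + 3*g^2 + 2*g) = (g + 1)*(g + 2)*(g^2 + 2*g) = (g + 1)*(g + 2)^2*(g)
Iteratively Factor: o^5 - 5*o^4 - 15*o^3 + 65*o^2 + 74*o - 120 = (o - 4)*(o^4 - o^3 - 19*o^2 - 11*o + 30) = (o - 4)*(o - 1)*(o^3 - 19*o - 30) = (o - 5)*(o - 4)*(o - 1)*(o^2 + 5*o + 6) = (o - 5)*(o - 4)*(o - 1)*(o + 3)*(o + 2)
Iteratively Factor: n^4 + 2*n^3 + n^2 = (n + 1)*(n^3 + n^2) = (n + 1)^2*(n^2) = n*(n + 1)^2*(n)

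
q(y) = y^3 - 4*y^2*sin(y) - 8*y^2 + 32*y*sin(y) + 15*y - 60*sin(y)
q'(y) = -4*y^2*cos(y) + 3*y^2 - 8*y*sin(y) + 32*y*cos(y) - 16*y + 32*sin(y) - 60*cos(y) + 15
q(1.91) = -6.27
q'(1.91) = 15.63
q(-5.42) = -742.22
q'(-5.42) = 18.99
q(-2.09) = 49.90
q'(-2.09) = 90.87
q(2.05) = -4.20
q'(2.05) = 13.82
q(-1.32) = 69.75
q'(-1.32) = -26.98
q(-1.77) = 69.46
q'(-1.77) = 33.03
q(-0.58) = 32.20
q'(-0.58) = -61.63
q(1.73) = -9.22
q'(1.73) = 16.86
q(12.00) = 891.22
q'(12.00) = 76.69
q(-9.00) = -1235.06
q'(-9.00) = 971.42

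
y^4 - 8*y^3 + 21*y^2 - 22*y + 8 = (y - 4)*(y - 2)*(y - 1)^2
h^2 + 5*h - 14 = (h - 2)*(h + 7)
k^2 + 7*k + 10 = (k + 2)*(k + 5)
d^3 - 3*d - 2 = (d - 2)*(d + 1)^2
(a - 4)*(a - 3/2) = a^2 - 11*a/2 + 6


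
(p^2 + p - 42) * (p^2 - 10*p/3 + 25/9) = p^4 - 7*p^3/3 - 383*p^2/9 + 1285*p/9 - 350/3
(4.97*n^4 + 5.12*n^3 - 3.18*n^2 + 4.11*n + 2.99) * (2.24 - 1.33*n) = -6.6101*n^5 + 4.3232*n^4 + 15.6982*n^3 - 12.5895*n^2 + 5.2297*n + 6.6976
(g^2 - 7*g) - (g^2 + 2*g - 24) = 24 - 9*g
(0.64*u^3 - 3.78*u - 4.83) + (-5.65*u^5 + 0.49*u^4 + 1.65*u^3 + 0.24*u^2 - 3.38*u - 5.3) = -5.65*u^5 + 0.49*u^4 + 2.29*u^3 + 0.24*u^2 - 7.16*u - 10.13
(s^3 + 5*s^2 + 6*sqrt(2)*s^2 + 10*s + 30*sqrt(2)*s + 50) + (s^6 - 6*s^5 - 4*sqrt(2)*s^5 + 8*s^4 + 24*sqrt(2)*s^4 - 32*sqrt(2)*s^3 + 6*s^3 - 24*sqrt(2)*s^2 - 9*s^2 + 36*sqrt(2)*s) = s^6 - 6*s^5 - 4*sqrt(2)*s^5 + 8*s^4 + 24*sqrt(2)*s^4 - 32*sqrt(2)*s^3 + 7*s^3 - 18*sqrt(2)*s^2 - 4*s^2 + 10*s + 66*sqrt(2)*s + 50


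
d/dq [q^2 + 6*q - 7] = 2*q + 6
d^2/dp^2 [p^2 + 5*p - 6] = 2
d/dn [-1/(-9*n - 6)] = -1/(3*n + 2)^2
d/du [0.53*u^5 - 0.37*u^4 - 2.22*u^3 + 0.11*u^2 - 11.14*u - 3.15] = 2.65*u^4 - 1.48*u^3 - 6.66*u^2 + 0.22*u - 11.14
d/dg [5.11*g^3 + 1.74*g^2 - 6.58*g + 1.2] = 15.33*g^2 + 3.48*g - 6.58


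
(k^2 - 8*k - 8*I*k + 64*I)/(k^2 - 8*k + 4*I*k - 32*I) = (k - 8*I)/(k + 4*I)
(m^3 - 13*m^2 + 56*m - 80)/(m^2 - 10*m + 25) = (m^2 - 8*m + 16)/(m - 5)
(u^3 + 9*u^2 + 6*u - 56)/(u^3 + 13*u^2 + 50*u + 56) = (u - 2)/(u + 2)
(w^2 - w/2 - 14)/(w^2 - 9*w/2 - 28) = (w - 4)/(w - 8)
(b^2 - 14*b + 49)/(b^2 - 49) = (b - 7)/(b + 7)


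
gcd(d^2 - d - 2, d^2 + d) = d + 1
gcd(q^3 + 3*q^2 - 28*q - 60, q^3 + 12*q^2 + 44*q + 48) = q^2 + 8*q + 12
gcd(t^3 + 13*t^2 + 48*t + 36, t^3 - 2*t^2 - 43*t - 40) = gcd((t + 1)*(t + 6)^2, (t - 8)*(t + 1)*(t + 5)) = t + 1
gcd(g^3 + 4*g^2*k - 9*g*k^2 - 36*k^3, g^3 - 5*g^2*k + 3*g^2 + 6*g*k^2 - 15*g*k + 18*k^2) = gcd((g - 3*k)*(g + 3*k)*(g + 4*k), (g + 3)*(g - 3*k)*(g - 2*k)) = g - 3*k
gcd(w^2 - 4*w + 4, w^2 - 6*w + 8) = w - 2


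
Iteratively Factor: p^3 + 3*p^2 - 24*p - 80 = (p - 5)*(p^2 + 8*p + 16) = (p - 5)*(p + 4)*(p + 4)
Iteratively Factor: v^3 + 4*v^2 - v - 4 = (v + 4)*(v^2 - 1) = (v + 1)*(v + 4)*(v - 1)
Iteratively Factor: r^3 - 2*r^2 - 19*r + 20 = (r - 5)*(r^2 + 3*r - 4) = (r - 5)*(r + 4)*(r - 1)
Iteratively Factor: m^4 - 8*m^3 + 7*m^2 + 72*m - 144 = (m - 4)*(m^3 - 4*m^2 - 9*m + 36) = (m - 4)*(m + 3)*(m^2 - 7*m + 12) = (m - 4)*(m - 3)*(m + 3)*(m - 4)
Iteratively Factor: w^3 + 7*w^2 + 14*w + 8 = (w + 1)*(w^2 + 6*w + 8) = (w + 1)*(w + 4)*(w + 2)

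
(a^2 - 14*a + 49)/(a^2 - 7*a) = (a - 7)/a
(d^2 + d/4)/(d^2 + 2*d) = (d + 1/4)/(d + 2)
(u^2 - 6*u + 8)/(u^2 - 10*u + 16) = (u - 4)/(u - 8)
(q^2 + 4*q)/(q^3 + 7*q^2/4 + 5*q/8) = 8*(q + 4)/(8*q^2 + 14*q + 5)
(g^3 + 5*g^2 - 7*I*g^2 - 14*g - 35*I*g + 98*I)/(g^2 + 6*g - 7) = (g^2 - g*(2 + 7*I) + 14*I)/(g - 1)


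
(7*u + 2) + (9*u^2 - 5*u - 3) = 9*u^2 + 2*u - 1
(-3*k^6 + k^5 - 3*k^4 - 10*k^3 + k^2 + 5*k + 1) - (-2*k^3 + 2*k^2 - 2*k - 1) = -3*k^6 + k^5 - 3*k^4 - 8*k^3 - k^2 + 7*k + 2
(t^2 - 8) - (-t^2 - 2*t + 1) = 2*t^2 + 2*t - 9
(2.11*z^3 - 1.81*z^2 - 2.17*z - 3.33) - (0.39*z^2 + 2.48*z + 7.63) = 2.11*z^3 - 2.2*z^2 - 4.65*z - 10.96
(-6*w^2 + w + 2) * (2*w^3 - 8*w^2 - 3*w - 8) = -12*w^5 + 50*w^4 + 14*w^3 + 29*w^2 - 14*w - 16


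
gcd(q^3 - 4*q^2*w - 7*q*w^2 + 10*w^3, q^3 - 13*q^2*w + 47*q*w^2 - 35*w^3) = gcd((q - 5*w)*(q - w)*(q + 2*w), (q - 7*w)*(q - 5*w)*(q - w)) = q^2 - 6*q*w + 5*w^2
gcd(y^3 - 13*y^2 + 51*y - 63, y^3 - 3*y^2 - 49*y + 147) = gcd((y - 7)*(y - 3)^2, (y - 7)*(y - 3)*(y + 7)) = y^2 - 10*y + 21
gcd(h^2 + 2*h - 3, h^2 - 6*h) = 1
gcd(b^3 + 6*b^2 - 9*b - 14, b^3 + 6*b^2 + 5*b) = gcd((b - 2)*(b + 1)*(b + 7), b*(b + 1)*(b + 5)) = b + 1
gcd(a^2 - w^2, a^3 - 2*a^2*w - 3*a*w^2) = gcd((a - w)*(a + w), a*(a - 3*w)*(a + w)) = a + w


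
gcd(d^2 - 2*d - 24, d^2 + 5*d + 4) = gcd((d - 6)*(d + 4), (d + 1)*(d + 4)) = d + 4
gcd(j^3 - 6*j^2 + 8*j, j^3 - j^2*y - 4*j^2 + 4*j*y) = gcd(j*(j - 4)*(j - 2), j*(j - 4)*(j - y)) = j^2 - 4*j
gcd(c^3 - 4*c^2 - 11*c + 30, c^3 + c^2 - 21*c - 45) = c^2 - 2*c - 15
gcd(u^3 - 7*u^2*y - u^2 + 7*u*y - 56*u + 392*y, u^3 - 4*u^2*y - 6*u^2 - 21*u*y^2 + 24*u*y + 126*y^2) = -u + 7*y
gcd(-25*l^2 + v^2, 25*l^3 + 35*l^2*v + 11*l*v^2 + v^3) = 5*l + v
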